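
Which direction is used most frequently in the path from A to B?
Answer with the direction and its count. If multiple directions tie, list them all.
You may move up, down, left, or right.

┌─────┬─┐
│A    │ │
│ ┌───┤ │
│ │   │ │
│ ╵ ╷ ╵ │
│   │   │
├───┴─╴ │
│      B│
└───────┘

Directions: down, down, right, up, right, down, right, down
Counts: {'down': 4, 'right': 3, 'up': 1}
Most common: down (4 times)

Solution:

┌─────┬─┐
│A    │ │
│ ┌───┤ │
│↓│↱ ↓│ │
│ ╵ ╷ ╵ │
│↳ ↑│↳ ↓│
├───┴─╴ │
│      B│
└───────┘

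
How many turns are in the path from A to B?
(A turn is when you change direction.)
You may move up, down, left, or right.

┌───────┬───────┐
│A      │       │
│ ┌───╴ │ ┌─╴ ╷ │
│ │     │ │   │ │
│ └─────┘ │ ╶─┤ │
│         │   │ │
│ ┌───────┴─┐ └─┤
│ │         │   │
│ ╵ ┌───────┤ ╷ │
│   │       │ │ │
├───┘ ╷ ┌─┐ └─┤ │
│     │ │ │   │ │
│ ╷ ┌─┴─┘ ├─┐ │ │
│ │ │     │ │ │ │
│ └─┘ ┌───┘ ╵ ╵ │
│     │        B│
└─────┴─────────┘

Directions: down, down, right, right, right, right, up, up, right, right, down, left, down, right, down, right, down, down, down, down
Number of turns: 10

Solution:

┌───────┬───────┐
│A      │↱ → ↓  │
│ ┌───╴ │ ┌─╴ ╷ │
│↓│     │↑│↓ ↲│ │
│ └─────┘ │ ╶─┤ │
│↳ → → → ↑│↳ ↓│ │
│ ┌───────┴─┐ └─┤
│ │         │↳ ↓│
│ ╵ ┌───────┤ ╷ │
│   │       │ │↓│
├───┘ ╷ ┌─┐ └─┤ │
│     │ │ │   │↓│
│ ╷ ┌─┴─┘ ├─┐ │ │
│ │ │     │ │ │↓│
│ └─┘ ┌───┘ ╵ ╵ │
│     │        B│
└─────┴─────────┘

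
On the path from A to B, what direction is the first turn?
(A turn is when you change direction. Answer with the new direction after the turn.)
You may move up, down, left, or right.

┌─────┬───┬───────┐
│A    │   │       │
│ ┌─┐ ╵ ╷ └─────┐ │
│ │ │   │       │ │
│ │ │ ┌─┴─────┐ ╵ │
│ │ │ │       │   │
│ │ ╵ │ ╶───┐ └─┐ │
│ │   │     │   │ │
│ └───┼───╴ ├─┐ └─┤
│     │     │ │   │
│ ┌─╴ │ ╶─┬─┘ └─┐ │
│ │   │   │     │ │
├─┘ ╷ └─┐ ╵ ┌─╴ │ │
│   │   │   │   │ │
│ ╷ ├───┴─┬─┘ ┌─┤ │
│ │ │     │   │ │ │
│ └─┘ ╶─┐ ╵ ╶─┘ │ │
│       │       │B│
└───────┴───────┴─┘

Directions: down, down, down, down, right, right, down, left, down, left, down, down, right, right, up, right, right, down, right, up, right, up, right, up, left, left, down, left, up, left, up, right, right, up, left, left, up, right, right, right, down, right, down, right, down, down, down, down
First turn direction: right

Solution:

┌─────┬───┬───────┐
│A    │   │       │
│ ┌─┐ ╵ ╷ └─────┐ │
│↓│ │   │       │ │
│ │ │ ┌─┴─────┐ ╵ │
│↓│ │ │↱ → → ↓│   │
│ │ ╵ │ ╶───┐ └─┐ │
│↓│   │↑ ← ↰│↳ ↓│ │
│ └───┼───╴ ├─┐ └─┤
│↳ → ↓│↱ → ↑│ │↳ ↓│
│ ┌─╴ │ ╶─┬─┘ └─┐ │
│ │↓ ↲│↑ ↰│↓ ← ↰│↓│
├─┘ ╷ └─┐ ╵ ┌─╴ │ │
│↓ ↲│   │↑ ↲│↱ ↑│↓│
│ ╷ ├───┴─┬─┘ ┌─┤ │
│↓│ │↱ → ↓│↱ ↑│ │↓│
│ └─┘ ╶─┐ ╵ ╶─┘ │ │
│↳ → ↑  │↳ ↑    │B│
└───────┴───────┴─┘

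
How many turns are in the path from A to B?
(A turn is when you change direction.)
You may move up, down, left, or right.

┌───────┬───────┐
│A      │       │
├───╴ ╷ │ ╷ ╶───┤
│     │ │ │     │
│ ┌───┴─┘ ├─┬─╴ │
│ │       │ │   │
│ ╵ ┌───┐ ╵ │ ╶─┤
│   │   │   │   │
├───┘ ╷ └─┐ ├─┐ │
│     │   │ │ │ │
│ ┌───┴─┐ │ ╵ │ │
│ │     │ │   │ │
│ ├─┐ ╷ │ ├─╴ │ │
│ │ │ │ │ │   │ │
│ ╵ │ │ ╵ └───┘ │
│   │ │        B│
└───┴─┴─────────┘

Directions: right, right, down, left, left, down, down, right, up, right, right, right, up, up, right, down, right, right, down, left, down, right, down, down, down, down
Number of turns: 15

Solution:

┌───────┬───────┐
│A → ↓  │↱ ↓    │
├───╴ ╷ │ ╷ ╶───┤
│↓ ← ↲│ │↑│↳ → ↓│
│ ┌───┴─┘ ├─┬─╴ │
│↓│↱ → → ↑│ │↓ ↲│
│ ╵ ┌───┐ ╵ │ ╶─┤
│↳ ↑│   │   │↳ ↓│
├───┘ ╷ └─┐ ├─┐ │
│     │   │ │ │↓│
│ ┌───┴─┐ │ ╵ │ │
│ │     │ │   │↓│
│ ├─┐ ╷ │ ├─╴ │ │
│ │ │ │ │ │   │↓│
│ ╵ │ │ ╵ └───┘ │
│   │ │        B│
└───┴─┴─────────┘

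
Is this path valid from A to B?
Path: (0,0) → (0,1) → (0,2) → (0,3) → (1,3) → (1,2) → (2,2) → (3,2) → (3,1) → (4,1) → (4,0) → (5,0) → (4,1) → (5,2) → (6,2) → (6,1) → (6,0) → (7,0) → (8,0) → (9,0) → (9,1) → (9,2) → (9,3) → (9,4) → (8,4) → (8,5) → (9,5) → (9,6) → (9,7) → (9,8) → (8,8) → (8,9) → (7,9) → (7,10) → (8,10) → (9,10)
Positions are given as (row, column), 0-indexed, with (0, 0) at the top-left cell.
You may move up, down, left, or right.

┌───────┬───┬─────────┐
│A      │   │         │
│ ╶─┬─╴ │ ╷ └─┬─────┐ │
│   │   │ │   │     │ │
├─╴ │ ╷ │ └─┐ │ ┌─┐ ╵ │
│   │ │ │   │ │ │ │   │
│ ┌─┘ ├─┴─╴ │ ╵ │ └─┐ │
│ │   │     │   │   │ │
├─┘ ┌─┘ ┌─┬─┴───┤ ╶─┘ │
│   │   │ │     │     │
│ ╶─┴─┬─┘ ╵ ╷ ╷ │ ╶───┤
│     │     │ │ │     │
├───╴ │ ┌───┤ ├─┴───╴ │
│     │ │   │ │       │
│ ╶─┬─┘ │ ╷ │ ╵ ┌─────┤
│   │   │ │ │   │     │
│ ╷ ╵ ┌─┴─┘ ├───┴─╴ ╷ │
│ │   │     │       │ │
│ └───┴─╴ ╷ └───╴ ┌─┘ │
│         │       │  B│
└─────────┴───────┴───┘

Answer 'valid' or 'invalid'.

Checking path validity:
Result: Invalid move at step 12: cannot move from (5, 0) to (4, 1).

invalid

Correct solution:

┌───────┬───┬─────────┐
│A → → ↓│   │         │
│ ╶─┬─╴ │ ╷ └─┬─────┐ │
│   │↓ ↲│ │   │     │ │
├─╴ │ ╷ │ └─┐ │ ┌─┐ ╵ │
│   │↓│ │   │ │ │ │   │
│ ┌─┘ ├─┴─╴ │ ╵ │ └─┐ │
│ │↓ ↲│     │   │   │ │
├─┘ ┌─┘ ┌─┬─┴───┤ ╶─┘ │
│↓ ↲│   │ │     │     │
│ ╶─┴─┬─┘ ╵ ╷ ╷ │ ╶───┤
│↳ → ↓│     │ │ │     │
├───╴ │ ┌───┤ ├─┴───╴ │
│↓ ← ↲│ │   │ │       │
│ ╶─┬─┘ │ ╷ │ ╵ ┌─────┤
│↓  │   │ │ │   │  ↱ ↓│
│ ╷ ╵ ┌─┴─┘ ├───┴─╴ ╷ │
│↓│   │  ↱ ↓│    ↱ ↑│↓│
│ └───┴─╴ ╷ └───╴ ┌─┘ │
│↳ → → → ↑│↳ → → ↑│  B│
└─────────┴───────┴───┘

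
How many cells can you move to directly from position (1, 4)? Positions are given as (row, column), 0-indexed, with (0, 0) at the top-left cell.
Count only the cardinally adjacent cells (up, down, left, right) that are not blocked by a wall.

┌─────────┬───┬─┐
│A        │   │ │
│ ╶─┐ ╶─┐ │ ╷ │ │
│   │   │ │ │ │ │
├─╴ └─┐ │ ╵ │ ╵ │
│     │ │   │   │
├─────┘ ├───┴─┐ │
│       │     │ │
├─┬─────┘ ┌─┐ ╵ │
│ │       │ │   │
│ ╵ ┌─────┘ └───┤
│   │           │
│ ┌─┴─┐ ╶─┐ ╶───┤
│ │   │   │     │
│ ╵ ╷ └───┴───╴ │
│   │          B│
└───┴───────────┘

Checking passable neighbors of (1, 4):
Neighbors: (0, 4), (2, 4)
Count: 2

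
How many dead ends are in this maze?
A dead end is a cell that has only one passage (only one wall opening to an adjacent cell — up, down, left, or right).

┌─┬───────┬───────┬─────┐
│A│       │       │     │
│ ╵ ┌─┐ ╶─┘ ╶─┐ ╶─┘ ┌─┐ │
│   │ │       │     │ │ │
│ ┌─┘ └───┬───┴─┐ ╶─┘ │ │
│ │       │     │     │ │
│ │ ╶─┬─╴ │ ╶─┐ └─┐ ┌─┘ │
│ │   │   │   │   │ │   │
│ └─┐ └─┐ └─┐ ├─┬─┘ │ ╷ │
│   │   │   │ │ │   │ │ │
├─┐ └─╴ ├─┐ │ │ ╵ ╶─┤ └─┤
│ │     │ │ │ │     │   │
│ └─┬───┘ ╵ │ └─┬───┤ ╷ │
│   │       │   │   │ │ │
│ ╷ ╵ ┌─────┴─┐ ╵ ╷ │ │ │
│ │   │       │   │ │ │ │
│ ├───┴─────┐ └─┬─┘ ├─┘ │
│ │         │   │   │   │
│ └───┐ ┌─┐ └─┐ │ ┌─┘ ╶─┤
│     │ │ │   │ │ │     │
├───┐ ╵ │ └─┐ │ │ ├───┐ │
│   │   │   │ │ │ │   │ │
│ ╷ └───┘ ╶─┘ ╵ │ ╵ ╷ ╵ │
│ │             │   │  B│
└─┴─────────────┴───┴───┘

Checking each cell for number of passages:

Dead ends found at positions:
  (0, 0)
  (0, 4)
  (0, 8)
  (1, 2)
  (1, 6)
  (1, 10)
  (3, 3)
  (3, 8)
  (4, 7)
  (4, 11)
  (5, 0)
  (5, 4)
  (5, 9)
  (7, 3)
  (7, 10)
  (8, 1)
  (9, 4)
  (9, 9)
  (10, 5)
  (11, 0)
Total dead ends: 20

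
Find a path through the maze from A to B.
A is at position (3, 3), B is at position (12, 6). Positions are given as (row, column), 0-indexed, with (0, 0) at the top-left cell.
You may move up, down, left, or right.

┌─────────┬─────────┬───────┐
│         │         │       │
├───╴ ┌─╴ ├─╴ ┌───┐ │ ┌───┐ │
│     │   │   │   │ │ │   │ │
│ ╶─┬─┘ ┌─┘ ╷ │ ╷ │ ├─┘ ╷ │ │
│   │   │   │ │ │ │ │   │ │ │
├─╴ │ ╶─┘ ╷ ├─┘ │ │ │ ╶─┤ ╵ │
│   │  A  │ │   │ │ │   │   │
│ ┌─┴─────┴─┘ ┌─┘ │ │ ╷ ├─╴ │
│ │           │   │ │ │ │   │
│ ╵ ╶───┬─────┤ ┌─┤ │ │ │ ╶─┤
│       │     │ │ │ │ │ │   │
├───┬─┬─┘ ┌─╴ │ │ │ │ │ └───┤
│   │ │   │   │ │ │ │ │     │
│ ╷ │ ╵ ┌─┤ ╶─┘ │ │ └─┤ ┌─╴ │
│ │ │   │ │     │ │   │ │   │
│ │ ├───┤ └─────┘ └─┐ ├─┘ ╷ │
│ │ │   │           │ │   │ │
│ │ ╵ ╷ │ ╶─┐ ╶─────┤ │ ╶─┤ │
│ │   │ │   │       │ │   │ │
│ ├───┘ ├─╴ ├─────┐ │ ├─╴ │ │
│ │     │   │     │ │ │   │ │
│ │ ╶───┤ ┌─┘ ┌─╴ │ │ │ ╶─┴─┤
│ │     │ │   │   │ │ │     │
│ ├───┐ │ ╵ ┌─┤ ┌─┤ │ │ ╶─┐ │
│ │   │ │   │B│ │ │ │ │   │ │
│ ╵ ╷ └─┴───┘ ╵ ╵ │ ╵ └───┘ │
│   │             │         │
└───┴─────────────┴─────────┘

Finding the shortest path from (3, 3) to (12, 6):
Path length: 52 steps
Directions: right → up → right → up → right → up → right → right → right → down → down → down → down → down → down → down → right → down → down → down → down → down → down → left → up → up → up → up → left → left → left → up → left → left → down → right → down → left → down → down → right → up → right → up → right → right → down → left → down → down → left → up

Solution:

┌─────────┬─────────┬───────┐
│         │  ↱ → → ↓│       │
├───╴ ┌─╴ ├─╴ ┌───┐ │ ┌───┐ │
│     │   │↱ ↑│   │↓│ │   │ │
│ ╶─┬─┘ ┌─┘ ╷ │ ╷ │ ├─┘ ╷ │ │
│   │   │↱ ↑│ │ │ │↓│   │ │ │
├─╴ │ ╶─┘ ╷ ├─┘ │ │ │ ╶─┤ ╵ │
│   │  A ↑│ │   │ │↓│   │   │
│ ┌─┴─────┴─┘ ┌─┘ │ │ ╷ ├─╴ │
│ │           │   │↓│ │ │   │
│ ╵ ╶───┬─────┤ ┌─┤ │ │ │ ╶─┤
│       │     │ │ │↓│ │ │   │
├───┬─┬─┘ ┌─╴ │ │ │ │ │ └───┤
│   │ │   │   │ │ │↓│ │     │
│ ╷ │ ╵ ┌─┤ ╶─┘ │ │ └─┤ ┌─╴ │
│ │ │   │ │     │ │↳ ↓│ │   │
│ │ ├───┤ └─────┘ └─┐ ├─┘ ╷ │
│ │ │   │↓ ← ↰      │↓│   │ │
│ │ ╵ ╷ │ ╶─┐ ╶─────┤ │ ╶─┤ │
│ │   │ │↳ ↓│↑ ← ← ↰│↓│   │ │
│ ├───┘ ├─╴ ├─────┐ │ ├─╴ │ │
│ │     │↓ ↲│↱ → ↓│↑│↓│   │ │
│ │ ╶───┤ ┌─┘ ┌─╴ │ │ │ ╶─┴─┤
│ │     │↓│↱ ↑│↓ ↲│↑│↓│     │
│ ├───┐ │ ╵ ┌─┤ ┌─┤ │ │ ╶─┐ │
│ │   │ │↳ ↑│B│↓│ │↑│↓│   │ │
│ ╵ ╷ └─┴───┘ ╵ ╵ │ ╵ └───┘ │
│   │        ↑ ↲  │↑ ↲      │
└───┴─────────────┴─────────┘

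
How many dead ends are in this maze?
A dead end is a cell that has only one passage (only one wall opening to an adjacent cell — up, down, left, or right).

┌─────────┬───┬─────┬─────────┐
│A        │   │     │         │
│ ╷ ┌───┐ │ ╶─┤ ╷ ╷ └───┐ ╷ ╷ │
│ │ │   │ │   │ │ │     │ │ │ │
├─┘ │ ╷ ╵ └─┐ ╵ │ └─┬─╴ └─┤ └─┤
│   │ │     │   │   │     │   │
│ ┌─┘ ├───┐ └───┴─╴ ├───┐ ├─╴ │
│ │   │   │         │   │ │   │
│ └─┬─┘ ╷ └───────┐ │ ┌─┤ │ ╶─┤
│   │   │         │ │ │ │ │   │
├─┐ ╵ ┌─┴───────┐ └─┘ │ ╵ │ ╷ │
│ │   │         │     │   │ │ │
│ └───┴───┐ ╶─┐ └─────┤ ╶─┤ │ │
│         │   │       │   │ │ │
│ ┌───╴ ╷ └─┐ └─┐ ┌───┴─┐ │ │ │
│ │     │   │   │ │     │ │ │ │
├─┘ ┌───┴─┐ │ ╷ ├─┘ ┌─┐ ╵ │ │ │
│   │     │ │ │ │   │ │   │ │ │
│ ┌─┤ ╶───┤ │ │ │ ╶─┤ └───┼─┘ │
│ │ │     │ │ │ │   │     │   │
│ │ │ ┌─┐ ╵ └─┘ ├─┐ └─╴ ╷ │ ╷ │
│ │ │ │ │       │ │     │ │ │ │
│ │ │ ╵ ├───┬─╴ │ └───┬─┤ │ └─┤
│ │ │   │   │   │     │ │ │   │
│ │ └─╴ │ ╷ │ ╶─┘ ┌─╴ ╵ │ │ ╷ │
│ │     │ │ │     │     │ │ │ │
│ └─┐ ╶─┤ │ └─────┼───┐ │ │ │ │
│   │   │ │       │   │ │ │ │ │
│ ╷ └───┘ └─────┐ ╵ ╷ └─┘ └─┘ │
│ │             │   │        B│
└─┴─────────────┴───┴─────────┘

Checking each cell for number of passages:

Dead ends found at positions:
  (0, 6)
  (0, 10)
  (1, 0)
  (1, 12)
  (1, 14)
  (2, 10)
  (3, 1)
  (3, 11)
  (4, 9)
  (4, 11)
  (5, 0)
  (5, 3)
  (6, 10)
  (7, 0)
  (7, 8)
  (8, 4)
  (8, 10)
  (8, 13)
  (9, 1)
  (9, 6)
  (10, 3)
  (10, 8)
  (10, 14)
  (11, 11)
  (12, 9)
  (13, 3)
  (13, 11)
  (13, 13)
  (14, 0)
  (14, 7)
Total dead ends: 30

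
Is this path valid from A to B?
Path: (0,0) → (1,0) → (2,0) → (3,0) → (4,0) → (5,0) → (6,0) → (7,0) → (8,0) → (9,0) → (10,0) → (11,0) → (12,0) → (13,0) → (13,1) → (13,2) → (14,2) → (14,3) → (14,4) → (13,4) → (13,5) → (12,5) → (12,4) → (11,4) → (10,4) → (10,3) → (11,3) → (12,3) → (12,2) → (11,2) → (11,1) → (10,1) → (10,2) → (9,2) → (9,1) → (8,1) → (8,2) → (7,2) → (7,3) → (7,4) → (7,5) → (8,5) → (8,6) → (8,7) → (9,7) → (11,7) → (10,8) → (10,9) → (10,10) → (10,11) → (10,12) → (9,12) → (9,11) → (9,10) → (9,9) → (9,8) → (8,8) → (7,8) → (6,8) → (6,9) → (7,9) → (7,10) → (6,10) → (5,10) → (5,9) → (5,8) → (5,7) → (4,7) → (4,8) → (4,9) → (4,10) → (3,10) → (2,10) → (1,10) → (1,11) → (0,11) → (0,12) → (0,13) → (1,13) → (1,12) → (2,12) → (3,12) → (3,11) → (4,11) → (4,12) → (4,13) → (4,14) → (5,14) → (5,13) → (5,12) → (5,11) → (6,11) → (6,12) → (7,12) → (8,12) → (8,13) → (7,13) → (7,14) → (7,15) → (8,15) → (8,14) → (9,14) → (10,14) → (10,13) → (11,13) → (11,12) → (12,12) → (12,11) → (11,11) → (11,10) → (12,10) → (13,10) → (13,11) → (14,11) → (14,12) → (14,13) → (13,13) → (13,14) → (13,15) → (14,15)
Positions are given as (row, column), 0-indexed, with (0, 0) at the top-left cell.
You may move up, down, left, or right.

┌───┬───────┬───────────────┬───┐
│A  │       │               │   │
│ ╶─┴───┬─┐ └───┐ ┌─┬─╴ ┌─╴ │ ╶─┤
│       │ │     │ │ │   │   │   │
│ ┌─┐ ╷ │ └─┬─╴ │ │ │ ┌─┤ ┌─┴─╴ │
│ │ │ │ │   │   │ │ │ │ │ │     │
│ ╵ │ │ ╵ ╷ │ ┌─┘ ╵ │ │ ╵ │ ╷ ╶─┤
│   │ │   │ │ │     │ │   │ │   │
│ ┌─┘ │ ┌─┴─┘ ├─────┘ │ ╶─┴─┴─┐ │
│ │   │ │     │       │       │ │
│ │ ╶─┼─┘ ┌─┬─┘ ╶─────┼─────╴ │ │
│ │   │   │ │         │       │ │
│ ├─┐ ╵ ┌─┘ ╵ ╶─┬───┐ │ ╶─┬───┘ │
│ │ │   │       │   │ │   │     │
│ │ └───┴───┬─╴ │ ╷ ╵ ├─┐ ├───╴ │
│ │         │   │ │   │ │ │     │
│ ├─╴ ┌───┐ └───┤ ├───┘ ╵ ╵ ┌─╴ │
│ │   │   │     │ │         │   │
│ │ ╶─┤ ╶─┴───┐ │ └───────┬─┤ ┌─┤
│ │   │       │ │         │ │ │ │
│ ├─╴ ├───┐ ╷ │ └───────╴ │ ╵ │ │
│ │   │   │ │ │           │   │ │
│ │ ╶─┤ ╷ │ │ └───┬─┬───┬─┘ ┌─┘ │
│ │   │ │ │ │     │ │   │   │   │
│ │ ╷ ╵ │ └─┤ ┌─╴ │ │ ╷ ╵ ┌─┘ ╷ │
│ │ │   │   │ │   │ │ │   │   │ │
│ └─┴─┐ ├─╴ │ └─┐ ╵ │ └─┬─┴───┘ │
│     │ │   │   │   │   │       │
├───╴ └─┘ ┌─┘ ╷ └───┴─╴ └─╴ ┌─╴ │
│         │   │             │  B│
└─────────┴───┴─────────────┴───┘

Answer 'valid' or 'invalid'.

Checking path validity:
Result: Invalid move at step 45: cannot move from (9, 7) to (11, 7).

invalid

Correct solution:

┌───┬───────┬───────────────┬───┐
│A  │       │          ↱ → ↓│   │
│ ╶─┴───┬─┐ └───┐ ┌─┬─╴ ┌─╴ │ ╶─┤
│↓      │ │     │ │ │↱ ↑│↓ ↲│   │
│ ┌─┐ ╷ │ └─┬─╴ │ │ │ ┌─┤ ┌─┴─╴ │
│↓│ │ │ │   │   │ │ │↑│ │↓│     │
│ ╵ │ │ ╵ ╷ │ ┌─┘ ╵ │ │ ╵ │ ╷ ╶─┤
│↓  │ │   │ │ │     │↑│↓ ↲│ │   │
│ ┌─┘ │ ┌─┴─┘ ├─────┘ │ ╶─┴─┴─┐ │
│↓│   │ │     │↱ → → ↑│↳ → → ↓│ │
│ │ ╶─┼─┘ ┌─┬─┘ ╶─────┼─────╴ │ │
│↓│   │   │ │  ↑ ← ← ↰│↓ ← ← ↲│ │
│ ├─┐ ╵ ┌─┘ ╵ ╶─┬───┐ │ ╶─┬───┘ │
│↓│ │   │       │↱ ↓│↑│↳ ↓│     │
│ │ └───┴───┬─╴ │ ╷ ╵ ├─┐ ├───╴ │
│↓│  ↱ → → ↓│   │↑│↳ ↑│ │↓│↱ → ↓│
│ ├─╴ ┌───┐ └───┤ ├───┘ ╵ ╵ ┌─╴ │
│↓│↱ ↑│   │↳ → ↓│↑│      ↳ ↑│↓ ↲│
│ │ ╶─┤ ╶─┴───┐ │ └───────┬─┤ ┌─┤
│↓│↑ ↰│       │↓│↑ ← ← ← ↰│ │↓│ │
│ ├─╴ ├───┐ ╷ │ └───────╴ │ ╵ │ │
│↓│↱ ↑│↓ ↰│ │ │↳ → → → → ↑│↓ ↲│ │
│ │ ╶─┤ ╷ │ │ └───┬─┬───┬─┘ ┌─┘ │
│↓│↑ ↰│↓│↑│ │     │ │↓ ↰│↓ ↲│   │
│ │ ╷ ╵ │ └─┤ ┌─╴ │ │ ╷ ╵ ┌─┘ ╷ │
│↓│ │↑ ↲│↑ ↰│ │   │ │↓│↑ ↲│   │ │
│ └─┴─┐ ├─╴ │ └─┐ ╵ │ └─┬─┴───┘ │
│↳ → ↓│ │↱ ↑│   │   │↳ ↓│  ↱ → ↓│
├───╴ └─┘ ┌─┘ ╷ └───┴─╴ └─╴ ┌─╴ │
│    ↳ → ↑│   │        ↳ → ↑│  B│
└─────────┴───┴─────────────┴───┘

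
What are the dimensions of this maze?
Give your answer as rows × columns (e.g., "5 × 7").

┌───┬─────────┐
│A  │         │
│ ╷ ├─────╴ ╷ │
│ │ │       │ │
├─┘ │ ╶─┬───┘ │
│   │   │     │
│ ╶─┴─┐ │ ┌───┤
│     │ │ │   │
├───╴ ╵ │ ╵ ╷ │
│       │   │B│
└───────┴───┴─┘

Counting the maze dimensions:
Rows (vertical): 5
Columns (horizontal): 7
Dimensions: 5 × 7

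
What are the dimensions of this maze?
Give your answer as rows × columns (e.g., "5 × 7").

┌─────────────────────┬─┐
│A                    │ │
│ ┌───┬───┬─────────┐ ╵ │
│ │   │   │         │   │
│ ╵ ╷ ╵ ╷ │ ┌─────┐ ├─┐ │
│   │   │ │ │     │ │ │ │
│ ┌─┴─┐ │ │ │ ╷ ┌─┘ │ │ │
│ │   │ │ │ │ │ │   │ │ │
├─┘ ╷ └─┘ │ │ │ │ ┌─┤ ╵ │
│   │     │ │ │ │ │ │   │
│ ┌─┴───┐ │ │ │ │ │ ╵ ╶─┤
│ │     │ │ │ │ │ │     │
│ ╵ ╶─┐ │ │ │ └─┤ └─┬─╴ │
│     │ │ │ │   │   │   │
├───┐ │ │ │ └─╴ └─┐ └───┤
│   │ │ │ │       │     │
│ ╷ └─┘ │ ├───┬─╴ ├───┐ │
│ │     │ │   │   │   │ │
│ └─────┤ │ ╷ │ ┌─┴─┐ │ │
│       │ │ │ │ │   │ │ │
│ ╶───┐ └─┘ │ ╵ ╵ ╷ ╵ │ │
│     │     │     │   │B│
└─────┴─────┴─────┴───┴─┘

Counting the maze dimensions:
Rows (vertical): 11
Columns (horizontal): 12
Dimensions: 11 × 12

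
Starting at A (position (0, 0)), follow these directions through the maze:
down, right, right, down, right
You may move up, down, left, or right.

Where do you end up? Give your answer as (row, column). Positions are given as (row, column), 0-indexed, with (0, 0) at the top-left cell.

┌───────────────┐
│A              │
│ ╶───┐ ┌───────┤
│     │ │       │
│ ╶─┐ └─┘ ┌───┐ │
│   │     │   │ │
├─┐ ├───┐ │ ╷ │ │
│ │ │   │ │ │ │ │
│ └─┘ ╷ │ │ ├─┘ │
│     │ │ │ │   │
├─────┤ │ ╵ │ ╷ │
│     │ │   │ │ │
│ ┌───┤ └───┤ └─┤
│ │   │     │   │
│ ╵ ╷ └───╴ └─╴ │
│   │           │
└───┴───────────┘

Following directions step by step:
Start: (0, 0)
  down: (0, 0) → (1, 0)
  right: (1, 0) → (1, 1)
  right: (1, 1) → (1, 2)
  down: (1, 2) → (2, 2)
  right: (2, 2) → (2, 3)
Final position: (2, 3)

Path taken:

┌───────────────┐
│A              │
│ ╶───┐ ┌───────┤
│↳ → ↓│ │       │
│ ╶─┐ └─┘ ┌───┐ │
│   │↳ B  │   │ │
├─┐ ├───┐ │ ╷ │ │
│ │ │   │ │ │ │ │
│ └─┘ ╷ │ │ ├─┘ │
│     │ │ │ │   │
├─────┤ │ ╵ │ ╷ │
│     │ │   │ │ │
│ ┌───┤ └───┤ └─┤
│ │   │     │   │
│ ╵ ╷ └───╴ └─╴ │
│   │           │
└───┴───────────┘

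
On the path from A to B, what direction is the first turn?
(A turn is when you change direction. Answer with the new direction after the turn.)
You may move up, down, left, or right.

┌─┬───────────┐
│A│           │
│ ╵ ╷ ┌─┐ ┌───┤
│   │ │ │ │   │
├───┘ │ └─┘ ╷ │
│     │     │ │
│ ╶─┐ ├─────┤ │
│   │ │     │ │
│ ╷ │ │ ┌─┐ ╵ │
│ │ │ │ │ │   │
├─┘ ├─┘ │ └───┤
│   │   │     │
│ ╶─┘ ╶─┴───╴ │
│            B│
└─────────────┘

Directions: down, right, up, right, down, down, left, left, down, right, down, down, left, down, right, right, right, right, right, right
First turn direction: right

Solution:

┌─┬───────────┐
│A│↱ ↓        │
│ ╵ ╷ ┌─┐ ┌───┤
│↳ ↑│↓│ │ │   │
├───┘ │ └─┘ ╷ │
│↓ ← ↲│     │ │
│ ╶─┐ ├─────┤ │
│↳ ↓│ │     │ │
│ ╷ │ │ ┌─┐ ╵ │
│ │↓│ │ │ │   │
├─┘ ├─┘ │ └───┤
│↓ ↲│   │     │
│ ╶─┘ ╶─┴───╴ │
│↳ → → → → → B│
└─────────────┘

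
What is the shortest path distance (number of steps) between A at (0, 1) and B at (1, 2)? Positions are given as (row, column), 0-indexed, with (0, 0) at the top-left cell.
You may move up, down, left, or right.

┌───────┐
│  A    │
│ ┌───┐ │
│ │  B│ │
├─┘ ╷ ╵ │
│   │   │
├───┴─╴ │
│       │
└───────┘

Finding path from (0, 1) to (1, 2):
Path: (0,1) → (0,2) → (0,3) → (1,3) → (2,3) → (2,2) → (1,2)
Distance: 6 steps

Solution:

┌───────┐
│  A → ↓│
│ ┌───┐ │
│ │  B│↓│
├─┘ ╷ ╵ │
│   │↑ ↲│
├───┴─╴ │
│       │
└───────┘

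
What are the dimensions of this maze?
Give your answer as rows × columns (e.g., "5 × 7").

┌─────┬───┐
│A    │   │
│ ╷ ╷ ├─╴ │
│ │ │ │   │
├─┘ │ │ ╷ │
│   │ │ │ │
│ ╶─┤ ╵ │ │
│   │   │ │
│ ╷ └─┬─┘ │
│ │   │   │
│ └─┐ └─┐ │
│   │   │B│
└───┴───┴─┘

Counting the maze dimensions:
Rows (vertical): 6
Columns (horizontal): 5
Dimensions: 6 × 5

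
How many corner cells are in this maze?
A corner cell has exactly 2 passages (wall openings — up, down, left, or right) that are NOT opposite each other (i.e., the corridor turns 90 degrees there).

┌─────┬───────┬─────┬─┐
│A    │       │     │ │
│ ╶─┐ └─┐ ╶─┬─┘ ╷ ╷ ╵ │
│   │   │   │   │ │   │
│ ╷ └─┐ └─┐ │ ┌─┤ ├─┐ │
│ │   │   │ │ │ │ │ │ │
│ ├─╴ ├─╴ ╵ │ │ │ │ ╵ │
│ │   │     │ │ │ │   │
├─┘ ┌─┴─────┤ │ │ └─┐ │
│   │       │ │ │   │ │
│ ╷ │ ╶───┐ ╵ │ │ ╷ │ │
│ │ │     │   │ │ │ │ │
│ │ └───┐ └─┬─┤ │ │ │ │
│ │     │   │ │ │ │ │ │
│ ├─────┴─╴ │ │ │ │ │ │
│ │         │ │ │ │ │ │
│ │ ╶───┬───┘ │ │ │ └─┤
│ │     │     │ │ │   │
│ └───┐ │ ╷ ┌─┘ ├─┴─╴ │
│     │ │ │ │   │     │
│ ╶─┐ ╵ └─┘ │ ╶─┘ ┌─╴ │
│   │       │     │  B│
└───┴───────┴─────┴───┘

Counting corner cells (2 non-opposite passages):
Total corners: 49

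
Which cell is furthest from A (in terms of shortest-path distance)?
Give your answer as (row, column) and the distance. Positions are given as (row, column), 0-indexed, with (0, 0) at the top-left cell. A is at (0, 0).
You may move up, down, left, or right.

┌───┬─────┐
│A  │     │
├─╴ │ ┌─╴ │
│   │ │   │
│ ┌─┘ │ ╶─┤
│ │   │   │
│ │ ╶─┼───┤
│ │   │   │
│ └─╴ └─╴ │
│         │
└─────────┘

Computing BFS distances from A to all cells:
Furthest cell: (2, 4)
Distance: 20 steps

Path from A to the furthest cell:

┌───┬─────┐
│A ↓│↱ → ↓│
├─╴ │ ┌─╴ │
│↓ ↲│↑│↓ ↲│
│ ┌─┘ │ ╶─┤
│↓│↱ ↑│↳ B│
│ │ ╶─┼───┤
│↓│↑ ↰│   │
│ └─╴ └─╴ │
│↳ → ↑    │
└─────────┘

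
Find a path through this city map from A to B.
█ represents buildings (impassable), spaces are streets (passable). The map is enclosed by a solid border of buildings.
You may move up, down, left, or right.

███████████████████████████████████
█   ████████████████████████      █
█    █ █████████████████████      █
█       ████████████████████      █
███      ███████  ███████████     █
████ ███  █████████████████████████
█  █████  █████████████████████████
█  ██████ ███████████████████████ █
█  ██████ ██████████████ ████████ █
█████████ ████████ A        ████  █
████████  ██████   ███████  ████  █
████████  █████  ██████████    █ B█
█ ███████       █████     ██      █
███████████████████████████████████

Finding the shortest path from A to B:
Movement: cardinal only
Path length: 18 steps
Directions: right → right → right → right → right → right → right → down → right → down → right → down → right → right → right → right → up → right

Solution:

███████████████████████████████████
█   ████████████████████████      █
█    █ █████████████████████      █
█       ████████████████████      █
███      ███████  ███████████     █
████ ███  █████████████████████████
█  █████  █████████████████████████
█  ██████ ███████████████████████ █
█  ██████ ██████████████ ████████ █
█████████ ████████ A→→→→→→↓ ████  █
████████  ██████   ███████↳↓████  █
████████  █████  ██████████↳↓  █↱B█
█ ███████       █████     ██↳→→→↑ █
███████████████████████████████████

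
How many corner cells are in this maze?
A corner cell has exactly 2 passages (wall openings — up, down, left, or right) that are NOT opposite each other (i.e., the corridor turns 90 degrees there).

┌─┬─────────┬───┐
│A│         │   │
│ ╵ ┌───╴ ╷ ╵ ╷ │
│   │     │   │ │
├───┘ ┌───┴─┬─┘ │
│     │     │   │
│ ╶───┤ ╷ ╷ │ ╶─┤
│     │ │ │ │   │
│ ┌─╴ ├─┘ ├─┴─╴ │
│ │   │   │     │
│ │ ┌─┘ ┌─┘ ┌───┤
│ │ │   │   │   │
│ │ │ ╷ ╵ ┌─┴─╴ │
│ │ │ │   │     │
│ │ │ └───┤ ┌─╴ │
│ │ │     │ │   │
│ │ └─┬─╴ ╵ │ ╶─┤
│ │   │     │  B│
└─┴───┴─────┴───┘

Counting corner cells (2 non-opposite passages):
Total corners: 39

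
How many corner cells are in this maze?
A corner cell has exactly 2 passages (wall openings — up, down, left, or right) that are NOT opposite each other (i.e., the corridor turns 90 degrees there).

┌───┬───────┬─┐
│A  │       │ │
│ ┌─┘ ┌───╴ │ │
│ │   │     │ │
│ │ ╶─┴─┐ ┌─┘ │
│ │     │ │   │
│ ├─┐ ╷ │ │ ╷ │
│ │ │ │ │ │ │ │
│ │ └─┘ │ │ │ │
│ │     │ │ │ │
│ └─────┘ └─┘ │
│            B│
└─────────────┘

Counting corner cells (2 non-opposite passages):
Total corners: 13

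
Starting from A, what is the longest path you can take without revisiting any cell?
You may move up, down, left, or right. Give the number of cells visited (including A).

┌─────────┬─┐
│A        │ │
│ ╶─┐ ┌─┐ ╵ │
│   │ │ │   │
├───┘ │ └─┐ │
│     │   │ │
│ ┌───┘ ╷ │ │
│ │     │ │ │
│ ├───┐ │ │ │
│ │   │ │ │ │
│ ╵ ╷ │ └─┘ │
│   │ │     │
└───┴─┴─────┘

Finding longest simple path using DFS:
Start: (0, 0)
Longest path visits 19 cells
Path: A → right → right → right → right → down → right → down → down → down → down → left → left → up → up → up → right → down → down

Solution:

┌─────────┬─┐
│A → → → ↓│ │
│ ╶─┐ ┌─┐ ╵ │
│   │ │ │↳ ↓│
├───┘ │ └─┐ │
│     │↱ ↓│↓│
│ ┌───┘ ╷ │ │
│ │    ↑│↓│↓│
│ ├───┐ │ │ │
│ │   │↑│B│↓│
│ ╵ ╷ │ └─┘ │
│   │ │↑ ← ↲│
└───┴─┴─────┘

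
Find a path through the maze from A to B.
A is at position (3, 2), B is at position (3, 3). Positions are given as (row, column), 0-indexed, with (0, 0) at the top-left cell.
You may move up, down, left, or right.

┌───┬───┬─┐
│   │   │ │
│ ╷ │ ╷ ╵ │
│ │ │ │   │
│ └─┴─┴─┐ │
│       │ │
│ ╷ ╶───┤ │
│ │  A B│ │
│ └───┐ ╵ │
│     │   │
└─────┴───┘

Finding the shortest path from (3, 2) to (3, 3):
Path length: 1 steps
Directions: right

Solution:

┌───┬───┬─┐
│   │   │ │
│ ╷ │ ╷ ╵ │
│ │ │ │   │
│ └─┴─┴─┐ │
│       │ │
│ ╷ ╶───┤ │
│ │  A B│ │
│ └───┐ ╵ │
│     │   │
└─────┴───┘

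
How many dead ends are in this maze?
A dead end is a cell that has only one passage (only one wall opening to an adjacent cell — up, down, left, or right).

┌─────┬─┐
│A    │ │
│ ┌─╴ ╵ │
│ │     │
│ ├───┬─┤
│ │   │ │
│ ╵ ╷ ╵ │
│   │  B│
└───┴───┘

Checking each cell for number of passages:

Dead ends found at positions:
  (0, 3)
  (1, 1)
  (2, 3)
Total dead ends: 3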